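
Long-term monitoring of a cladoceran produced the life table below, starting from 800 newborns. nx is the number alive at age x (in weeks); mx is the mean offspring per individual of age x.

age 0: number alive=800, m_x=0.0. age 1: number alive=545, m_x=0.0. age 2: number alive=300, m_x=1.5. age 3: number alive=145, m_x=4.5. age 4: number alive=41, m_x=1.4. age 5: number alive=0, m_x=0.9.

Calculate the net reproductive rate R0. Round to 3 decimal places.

lx = nx/n0 = nx/800: 1, 0.68125, 0.375, 0.18125, 0.05125, 0
lx·mx by age: 0, 0, 0.5625, 0.815625, 0.07175, 0
R0 = Σ lx·mx = 1.449875 → 1.450

1.450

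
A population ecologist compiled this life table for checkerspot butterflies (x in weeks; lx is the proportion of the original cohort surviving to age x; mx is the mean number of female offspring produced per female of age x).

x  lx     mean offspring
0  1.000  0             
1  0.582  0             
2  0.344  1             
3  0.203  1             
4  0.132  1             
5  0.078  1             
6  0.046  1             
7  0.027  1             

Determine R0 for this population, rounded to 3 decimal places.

0.830

lx·mx by age: 0, 0, 0.344, 0.203, 0.132, 0.078, 0.046, 0.027
R0 = Σ lx·mx = 0.83 → 0.830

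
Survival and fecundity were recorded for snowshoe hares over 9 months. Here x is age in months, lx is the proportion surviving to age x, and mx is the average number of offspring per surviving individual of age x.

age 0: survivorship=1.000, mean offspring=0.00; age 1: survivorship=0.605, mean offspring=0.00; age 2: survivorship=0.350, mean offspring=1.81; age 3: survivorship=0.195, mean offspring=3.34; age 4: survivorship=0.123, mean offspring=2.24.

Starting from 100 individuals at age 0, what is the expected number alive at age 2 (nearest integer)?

35

Expected survivors = N0 · l_2 = 100 × 0.350 = 35 → 35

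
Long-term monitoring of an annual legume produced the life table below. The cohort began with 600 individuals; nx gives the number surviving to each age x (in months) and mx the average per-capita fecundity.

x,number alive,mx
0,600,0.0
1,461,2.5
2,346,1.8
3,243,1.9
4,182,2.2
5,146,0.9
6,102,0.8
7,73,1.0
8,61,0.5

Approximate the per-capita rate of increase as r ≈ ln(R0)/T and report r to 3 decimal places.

lx = nx/n0 = nx/600: 1, 0.76833…, 0.57667…, 0.405, 0.30333…, 0.24333…, 0.17, 0.12167…, 0.10167…
R0 = Σ lx·mx = 0 + 1.92083… + 1.038… + 0.7695 + 0.66733… + 0.219… + 0.136 + 0.12167… + 0.05083… = 4.923167…
Σ x·lx·mx = 12.144…; T = 12.144…/4.923167… = 2.46671…
r ≈ ln(R0)/T = ln(4.923167…)/2.46671… = 0.64619… → 0.646

0.646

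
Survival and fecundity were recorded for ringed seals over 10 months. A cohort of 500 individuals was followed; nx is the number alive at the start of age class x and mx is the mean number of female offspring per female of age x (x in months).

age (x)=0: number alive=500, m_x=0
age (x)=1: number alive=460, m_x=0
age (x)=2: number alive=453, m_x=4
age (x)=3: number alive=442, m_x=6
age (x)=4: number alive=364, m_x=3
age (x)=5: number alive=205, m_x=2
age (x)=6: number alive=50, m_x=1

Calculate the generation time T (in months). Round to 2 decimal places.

3.04

lx = nx/n0 = nx/500: 1, 0.92, 0.906, 0.884, 0.728, 0.41, 0.1
lx·mx: 0, 0, 3.624, 5.304, 2.184, 0.82, 0.1 → R0 = 12.032
x·lx·mx: 0, 0, 7.248, 15.912, 8.736, 4.1, 0.6 → Σ = 36.596
T = 36.596 / 12.032 = 3.041556… → 3.04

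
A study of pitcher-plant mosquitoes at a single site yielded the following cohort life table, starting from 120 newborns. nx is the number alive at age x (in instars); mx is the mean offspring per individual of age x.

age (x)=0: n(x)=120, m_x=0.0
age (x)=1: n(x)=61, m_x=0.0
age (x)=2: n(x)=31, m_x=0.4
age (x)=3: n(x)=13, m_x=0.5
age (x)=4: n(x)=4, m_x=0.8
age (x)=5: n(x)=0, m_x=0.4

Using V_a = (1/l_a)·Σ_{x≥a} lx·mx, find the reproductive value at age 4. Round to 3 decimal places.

0.800

lx = nx/n0 = nx/120: 1, 0.50833…, 0.25833…, 0.10833…, 0.03333…, 0
lx·mx for x ≥ 4: 0.026667…, 0 → sum = 0.026667…
V_4 = 0.026667… / l_4 = 0.026667… / 0.033333… = 0.8… → 0.800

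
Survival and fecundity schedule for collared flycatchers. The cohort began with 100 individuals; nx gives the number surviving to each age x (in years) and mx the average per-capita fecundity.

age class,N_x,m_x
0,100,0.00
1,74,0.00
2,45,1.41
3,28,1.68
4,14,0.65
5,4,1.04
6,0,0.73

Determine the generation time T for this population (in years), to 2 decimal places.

2.63

lx = nx/n0 = nx/100: 1, 0.74, 0.45, 0.28, 0.14, 0.04, 0
lx·mx: 0, 0, 0.6345, 0.4704, 0.091, 0.0416, 0 → R0 = 1.2375
x·lx·mx: 0, 0, 1.269, 1.4112, 0.364, 0.208, 0 → Σ = 3.2522
T = 3.2522 / 1.2375 = 2.62804… → 2.63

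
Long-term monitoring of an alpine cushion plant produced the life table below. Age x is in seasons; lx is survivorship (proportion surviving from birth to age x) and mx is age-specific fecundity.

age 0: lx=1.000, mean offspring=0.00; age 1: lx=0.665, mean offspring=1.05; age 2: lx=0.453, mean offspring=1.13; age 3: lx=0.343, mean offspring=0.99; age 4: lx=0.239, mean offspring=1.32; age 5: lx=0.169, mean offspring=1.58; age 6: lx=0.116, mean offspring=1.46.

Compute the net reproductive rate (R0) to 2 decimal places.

2.30

lx·mx by age: 0, 0.69825, 0.51189, 0.33957, 0.31548, 0.26702, 0.16936
R0 = Σ lx·mx = 2.30157 → 2.30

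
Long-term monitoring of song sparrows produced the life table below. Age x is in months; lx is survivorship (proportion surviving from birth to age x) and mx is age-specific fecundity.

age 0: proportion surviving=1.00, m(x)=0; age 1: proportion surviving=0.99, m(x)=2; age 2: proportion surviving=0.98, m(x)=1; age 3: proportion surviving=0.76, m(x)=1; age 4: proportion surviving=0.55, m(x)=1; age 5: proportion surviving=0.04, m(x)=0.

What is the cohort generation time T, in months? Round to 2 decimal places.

lx·mx: 0, 1.98, 0.98, 0.76, 0.55, 0 → R0 = 4.27
x·lx·mx: 0, 1.98, 1.96, 2.28, 2.2, 0 → Σ = 8.42
T = 8.42 / 4.27 = 1.971897… → 1.97

1.97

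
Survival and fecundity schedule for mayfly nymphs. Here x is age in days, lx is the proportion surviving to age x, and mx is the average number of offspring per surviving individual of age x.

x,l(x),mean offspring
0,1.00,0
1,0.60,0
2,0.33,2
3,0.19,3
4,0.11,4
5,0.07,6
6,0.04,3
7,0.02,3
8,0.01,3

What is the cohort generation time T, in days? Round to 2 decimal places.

3.60

lx·mx: 0, 0, 0.66, 0.57, 0.44, 0.42, 0.12, 0.06, 0.03 → R0 = 2.3
x·lx·mx: 0, 0, 1.32, 1.71, 1.76, 2.1, 0.72, 0.42, 0.24 → Σ = 8.27
T = 8.27 / 2.3 = 3.595652… → 3.60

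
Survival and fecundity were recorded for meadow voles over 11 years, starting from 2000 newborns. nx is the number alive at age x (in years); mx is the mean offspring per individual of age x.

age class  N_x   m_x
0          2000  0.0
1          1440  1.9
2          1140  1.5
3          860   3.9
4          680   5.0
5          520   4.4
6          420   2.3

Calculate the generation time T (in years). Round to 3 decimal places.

lx = nx/n0 = nx/2000: 1, 0.72, 0.57, 0.43, 0.34, 0.26, 0.21
lx·mx: 0, 1.368, 0.855, 1.677, 1.7, 1.144, 0.483 → R0 = 7.227
x·lx·mx: 0, 1.368, 1.71, 5.031, 6.8, 5.72, 2.898 → Σ = 23.527
T = 23.527 / 7.227 = 3.255431… → 3.255

3.255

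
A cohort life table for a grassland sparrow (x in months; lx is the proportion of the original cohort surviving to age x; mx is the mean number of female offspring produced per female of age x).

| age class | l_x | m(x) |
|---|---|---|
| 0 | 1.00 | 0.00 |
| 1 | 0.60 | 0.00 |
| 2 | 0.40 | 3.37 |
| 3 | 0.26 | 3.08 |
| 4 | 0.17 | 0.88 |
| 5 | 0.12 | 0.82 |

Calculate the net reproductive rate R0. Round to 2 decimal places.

lx·mx by age: 0, 0, 1.348, 0.8008, 0.1496, 0.0984
R0 = Σ lx·mx = 2.3968 → 2.40

2.40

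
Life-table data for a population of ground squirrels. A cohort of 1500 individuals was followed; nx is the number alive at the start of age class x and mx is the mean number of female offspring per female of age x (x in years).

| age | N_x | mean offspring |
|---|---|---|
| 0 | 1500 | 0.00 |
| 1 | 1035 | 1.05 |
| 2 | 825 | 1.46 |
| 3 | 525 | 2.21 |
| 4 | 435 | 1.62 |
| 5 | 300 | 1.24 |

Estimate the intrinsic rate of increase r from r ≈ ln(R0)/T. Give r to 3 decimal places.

lx = nx/n0 = nx/1500: 1, 0.69, 0.55, 0.35, 0.29, 0.2
R0 = Σ lx·mx = 0 + 0.7245 + 0.803 + 0.7735 + 0.4698 + 0.248 = 3.0188
Σ x·lx·mx = 7.7702; T = 7.7702/3.0188 = 2.57394…
r ≈ ln(R0)/T = ln(3.0188)/2.57394… = 0.42925… → 0.429

0.429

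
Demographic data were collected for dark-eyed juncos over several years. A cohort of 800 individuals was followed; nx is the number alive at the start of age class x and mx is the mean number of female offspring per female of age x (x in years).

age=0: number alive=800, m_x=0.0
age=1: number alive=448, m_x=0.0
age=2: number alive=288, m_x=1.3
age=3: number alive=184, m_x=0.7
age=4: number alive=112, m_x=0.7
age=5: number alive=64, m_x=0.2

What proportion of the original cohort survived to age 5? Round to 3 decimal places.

0.080

l_5 = n_5/n_0 = 64/800 = 0.08 → 0.080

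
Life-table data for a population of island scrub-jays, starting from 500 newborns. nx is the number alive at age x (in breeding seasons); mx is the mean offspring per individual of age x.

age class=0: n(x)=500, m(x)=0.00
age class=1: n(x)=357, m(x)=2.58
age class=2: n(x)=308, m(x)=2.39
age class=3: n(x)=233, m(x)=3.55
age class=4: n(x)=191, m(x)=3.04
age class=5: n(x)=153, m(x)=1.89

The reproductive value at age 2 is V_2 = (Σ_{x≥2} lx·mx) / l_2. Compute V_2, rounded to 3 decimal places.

lx = nx/n0 = nx/500: 1, 0.714, 0.616, 0.466, 0.382, 0.306
lx·mx for x ≥ 2: 1.47224, 1.6543, 1.16128, 0.57834 → sum = 4.86616
V_2 = 4.86616 / l_2 = 4.86616 / 0.616 = 7.89961… → 7.900

7.900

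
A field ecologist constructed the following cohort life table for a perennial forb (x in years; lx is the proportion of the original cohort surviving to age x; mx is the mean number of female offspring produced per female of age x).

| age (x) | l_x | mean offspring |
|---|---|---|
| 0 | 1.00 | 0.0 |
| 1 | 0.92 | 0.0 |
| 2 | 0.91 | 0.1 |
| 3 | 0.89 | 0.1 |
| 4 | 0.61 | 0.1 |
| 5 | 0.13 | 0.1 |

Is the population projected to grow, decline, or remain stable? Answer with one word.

declining

R0 = Σ lx·mx = 0 + 0 + 0.091 + 0.089 + 0.061 + 0.013 = 0.254
R0 < 1, so the population is declining.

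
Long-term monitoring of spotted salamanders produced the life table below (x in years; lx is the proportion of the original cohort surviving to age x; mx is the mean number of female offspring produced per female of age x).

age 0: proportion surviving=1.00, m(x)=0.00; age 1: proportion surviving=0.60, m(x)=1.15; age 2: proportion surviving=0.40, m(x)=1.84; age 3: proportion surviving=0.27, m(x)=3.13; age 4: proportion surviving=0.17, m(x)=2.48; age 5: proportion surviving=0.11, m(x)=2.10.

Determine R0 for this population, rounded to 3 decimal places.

2.924

lx·mx by age: 0, 0.69, 0.736, 0.8451, 0.4216, 0.231
R0 = Σ lx·mx = 2.9237 → 2.924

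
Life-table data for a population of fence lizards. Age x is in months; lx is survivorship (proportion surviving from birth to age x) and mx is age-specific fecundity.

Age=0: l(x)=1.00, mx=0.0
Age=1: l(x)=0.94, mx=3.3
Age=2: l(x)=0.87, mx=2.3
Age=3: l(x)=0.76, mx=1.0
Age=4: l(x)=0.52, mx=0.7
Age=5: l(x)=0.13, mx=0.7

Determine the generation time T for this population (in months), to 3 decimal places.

1.788

lx·mx: 0, 3.102, 2.001, 0.76, 0.364, 0.091 → R0 = 6.318
x·lx·mx: 0, 3.102, 4.002, 2.28, 1.456, 0.455 → Σ = 11.295
T = 11.295 / 6.318 = 1.787749… → 1.788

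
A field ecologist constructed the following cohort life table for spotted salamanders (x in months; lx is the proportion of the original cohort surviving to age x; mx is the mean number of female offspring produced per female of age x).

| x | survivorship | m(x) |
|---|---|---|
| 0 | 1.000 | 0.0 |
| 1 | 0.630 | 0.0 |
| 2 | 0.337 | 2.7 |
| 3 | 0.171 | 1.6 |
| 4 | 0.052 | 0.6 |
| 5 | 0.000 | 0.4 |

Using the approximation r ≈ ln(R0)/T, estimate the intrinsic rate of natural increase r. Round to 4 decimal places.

R0 = Σ lx·mx = 0 + 0 + 0.9099 + 0.2736 + 0.0312 + 0 = 1.2147
Σ x·lx·mx = 2.7654; T = 2.7654/1.2147 = 2.27661…
r ≈ ln(R0)/T = ln(1.2147)/2.27661… = 0.085433… → 0.0854

0.0854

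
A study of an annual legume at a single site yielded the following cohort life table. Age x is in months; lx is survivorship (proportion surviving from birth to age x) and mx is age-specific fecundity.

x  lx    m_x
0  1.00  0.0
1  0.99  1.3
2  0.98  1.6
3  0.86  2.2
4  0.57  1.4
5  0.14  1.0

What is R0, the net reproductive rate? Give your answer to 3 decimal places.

5.685

lx·mx by age: 0, 1.287, 1.568, 1.892, 0.798, 0.14
R0 = Σ lx·mx = 5.685 → 5.685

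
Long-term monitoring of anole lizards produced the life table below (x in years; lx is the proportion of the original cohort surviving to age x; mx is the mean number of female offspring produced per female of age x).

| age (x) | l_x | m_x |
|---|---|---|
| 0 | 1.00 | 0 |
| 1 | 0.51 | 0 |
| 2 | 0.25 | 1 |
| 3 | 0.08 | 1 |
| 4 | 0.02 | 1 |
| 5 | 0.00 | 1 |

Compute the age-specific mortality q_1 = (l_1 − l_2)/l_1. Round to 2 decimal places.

0.51

q_1 = (l_1 − l_2) / l_1 = (0.51 − 0.25) / 0.51
     = 0.26 / 0.51 = 0.509804… → 0.51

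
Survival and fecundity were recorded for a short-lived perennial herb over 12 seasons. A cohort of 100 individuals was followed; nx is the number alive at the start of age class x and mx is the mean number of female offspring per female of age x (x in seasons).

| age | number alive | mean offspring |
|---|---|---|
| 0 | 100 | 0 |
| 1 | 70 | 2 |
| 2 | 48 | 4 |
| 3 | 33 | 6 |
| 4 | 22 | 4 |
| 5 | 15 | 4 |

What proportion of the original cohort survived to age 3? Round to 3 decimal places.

l_3 = n_3/n_0 = 33/100 = 0.33 → 0.330

0.330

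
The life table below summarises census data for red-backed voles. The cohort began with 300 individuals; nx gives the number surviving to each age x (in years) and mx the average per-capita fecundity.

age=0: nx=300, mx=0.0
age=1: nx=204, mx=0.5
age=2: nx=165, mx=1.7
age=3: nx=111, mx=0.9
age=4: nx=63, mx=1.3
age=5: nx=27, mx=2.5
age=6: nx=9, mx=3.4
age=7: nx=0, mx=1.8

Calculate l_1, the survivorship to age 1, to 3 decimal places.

0.680

l_1 = n_1/n_0 = 204/300 = 0.68 → 0.680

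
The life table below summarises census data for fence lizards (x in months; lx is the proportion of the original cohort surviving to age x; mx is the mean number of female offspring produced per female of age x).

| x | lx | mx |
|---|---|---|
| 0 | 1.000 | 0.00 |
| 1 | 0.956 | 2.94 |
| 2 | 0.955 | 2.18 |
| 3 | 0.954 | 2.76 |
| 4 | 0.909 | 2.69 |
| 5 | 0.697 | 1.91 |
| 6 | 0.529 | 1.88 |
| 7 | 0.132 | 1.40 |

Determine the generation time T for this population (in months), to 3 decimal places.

lx·mx: 0, 2.81064, 2.0819, 2.63304, 2.44521, 1.33127, 0.99452, 0.1848 → R0 = 12.48138
x·lx·mx: 0, 2.81064, 4.1638, 7.89912, 9.78084, 6.65635, 5.96712, 1.2936 → Σ = 38.57147
T = 38.57147 / 12.48138 = 3.090321… → 3.090

3.090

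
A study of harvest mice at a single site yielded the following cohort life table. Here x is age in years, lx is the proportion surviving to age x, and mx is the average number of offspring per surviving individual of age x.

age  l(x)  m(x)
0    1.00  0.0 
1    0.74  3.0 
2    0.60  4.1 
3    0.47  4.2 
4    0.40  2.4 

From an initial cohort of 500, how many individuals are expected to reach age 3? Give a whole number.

235

Expected survivors = N0 · l_3 = 500 × 0.47 = 235 → 235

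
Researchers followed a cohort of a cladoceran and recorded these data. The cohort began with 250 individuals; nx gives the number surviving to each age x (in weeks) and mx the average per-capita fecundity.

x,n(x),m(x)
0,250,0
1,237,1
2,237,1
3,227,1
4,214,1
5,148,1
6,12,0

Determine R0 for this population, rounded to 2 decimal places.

lx = nx/n0 = nx/250: 1, 0.948, 0.948, 0.908, 0.856, 0.592, 0.048
lx·mx by age: 0, 0.948, 0.948, 0.908, 0.856, 0.592, 0
R0 = Σ lx·mx = 4.252 → 4.25

4.25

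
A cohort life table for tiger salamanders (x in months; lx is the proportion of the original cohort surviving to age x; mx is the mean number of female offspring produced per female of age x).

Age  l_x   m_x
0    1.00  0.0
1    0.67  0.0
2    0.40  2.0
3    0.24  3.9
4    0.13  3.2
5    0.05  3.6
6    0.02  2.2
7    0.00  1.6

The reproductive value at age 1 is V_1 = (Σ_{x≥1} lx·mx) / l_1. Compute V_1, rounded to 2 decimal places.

lx·mx for x ≥ 1: 0, 0.8, 0.936, 0.416, 0.18, 0.044, 0 → sum = 2.376
V_1 = 2.376 / l_1 = 2.376 / 0.67 = 3.546269… → 3.55

3.55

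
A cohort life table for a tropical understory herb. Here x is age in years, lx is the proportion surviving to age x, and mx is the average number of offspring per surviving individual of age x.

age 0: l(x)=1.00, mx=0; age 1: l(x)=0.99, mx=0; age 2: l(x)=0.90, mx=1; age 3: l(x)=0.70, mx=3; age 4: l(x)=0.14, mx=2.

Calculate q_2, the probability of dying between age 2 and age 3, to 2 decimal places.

0.22

q_2 = (l_2 − l_3) / l_2 = (0.9 − 0.7) / 0.9
     = 0.2 / 0.9 = 0.222222… → 0.22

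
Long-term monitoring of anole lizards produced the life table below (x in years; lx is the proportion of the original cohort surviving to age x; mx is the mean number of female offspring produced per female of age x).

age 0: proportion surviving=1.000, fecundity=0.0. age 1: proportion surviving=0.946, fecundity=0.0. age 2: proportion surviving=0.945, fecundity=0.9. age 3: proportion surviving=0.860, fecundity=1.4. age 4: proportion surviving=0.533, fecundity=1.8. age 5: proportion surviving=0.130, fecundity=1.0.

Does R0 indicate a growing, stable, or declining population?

R0 = Σ lx·mx = 0 + 0 + 0.8505 + 1.204 + 0.9594 + 0.13 = 3.1439
R0 > 1, so the population is growing.

growing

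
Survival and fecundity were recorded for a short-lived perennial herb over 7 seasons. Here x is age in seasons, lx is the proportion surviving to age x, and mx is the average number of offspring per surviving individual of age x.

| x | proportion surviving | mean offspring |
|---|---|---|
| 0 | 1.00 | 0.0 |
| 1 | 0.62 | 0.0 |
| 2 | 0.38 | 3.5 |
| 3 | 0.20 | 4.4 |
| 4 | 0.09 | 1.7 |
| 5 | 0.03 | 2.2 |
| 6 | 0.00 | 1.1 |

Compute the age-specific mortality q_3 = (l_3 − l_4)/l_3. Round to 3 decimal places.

q_3 = (l_3 − l_4) / l_3 = (0.2 − 0.09) / 0.2
     = 0.11 / 0.2 = 0.55 → 0.550

0.550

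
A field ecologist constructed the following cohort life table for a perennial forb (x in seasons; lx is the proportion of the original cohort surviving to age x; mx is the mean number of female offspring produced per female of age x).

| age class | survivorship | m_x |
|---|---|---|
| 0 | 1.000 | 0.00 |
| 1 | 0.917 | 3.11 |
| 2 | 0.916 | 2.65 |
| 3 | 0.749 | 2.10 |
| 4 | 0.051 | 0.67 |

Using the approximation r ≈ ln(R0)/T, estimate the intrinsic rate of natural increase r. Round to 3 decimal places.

1.058

R0 = Σ lx·mx = 0 + 2.85187 + 2.4274 + 1.5729 + 0.03417 = 6.88634
Σ x·lx·mx = 12.56205; T = 12.56205/6.88634 = 1.8242…
r ≈ ln(R0)/T = ln(6.88634)/1.8242… = 1.05775… → 1.058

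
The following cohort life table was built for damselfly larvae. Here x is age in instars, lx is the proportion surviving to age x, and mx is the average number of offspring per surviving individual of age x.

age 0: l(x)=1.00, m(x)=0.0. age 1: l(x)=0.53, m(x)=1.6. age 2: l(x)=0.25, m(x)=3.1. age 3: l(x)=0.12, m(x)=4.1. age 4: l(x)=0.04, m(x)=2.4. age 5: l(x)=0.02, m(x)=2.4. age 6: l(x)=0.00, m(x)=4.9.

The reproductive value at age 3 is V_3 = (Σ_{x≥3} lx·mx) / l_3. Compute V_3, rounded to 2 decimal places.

lx·mx for x ≥ 3: 0.492, 0.096, 0.048, 0 → sum = 0.636
V_3 = 0.636 / l_3 = 0.636 / 0.12 = 5.3 → 5.30

5.30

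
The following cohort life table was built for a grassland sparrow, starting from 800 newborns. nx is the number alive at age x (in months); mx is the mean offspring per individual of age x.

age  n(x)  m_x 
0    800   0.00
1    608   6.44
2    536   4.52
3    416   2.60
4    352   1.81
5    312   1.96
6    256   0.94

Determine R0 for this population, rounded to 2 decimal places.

11.14

lx = nx/n0 = nx/800: 1, 0.76, 0.67, 0.52, 0.44, 0.39, 0.32
lx·mx by age: 0, 4.8944, 3.0284, 1.352, 0.7964, 0.7644, 0.3008
R0 = Σ lx·mx = 11.1364 → 11.14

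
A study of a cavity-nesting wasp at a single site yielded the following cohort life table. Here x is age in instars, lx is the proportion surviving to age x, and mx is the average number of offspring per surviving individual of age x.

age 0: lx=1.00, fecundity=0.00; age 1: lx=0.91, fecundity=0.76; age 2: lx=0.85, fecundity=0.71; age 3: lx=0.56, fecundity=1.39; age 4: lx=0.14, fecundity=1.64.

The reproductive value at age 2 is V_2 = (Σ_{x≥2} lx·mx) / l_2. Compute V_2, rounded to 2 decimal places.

1.90

lx·mx for x ≥ 2: 0.6035, 0.7784, 0.2296 → sum = 1.6115
V_2 = 1.6115 / l_2 = 1.6115 / 0.85 = 1.895882… → 1.90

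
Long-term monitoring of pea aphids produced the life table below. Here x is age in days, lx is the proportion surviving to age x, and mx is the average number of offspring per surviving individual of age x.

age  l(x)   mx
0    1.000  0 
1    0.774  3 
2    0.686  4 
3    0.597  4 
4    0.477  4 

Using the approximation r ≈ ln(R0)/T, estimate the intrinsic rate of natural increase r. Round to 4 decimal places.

R0 = Σ lx·mx = 0 + 2.322 + 2.744 + 2.388 + 1.908 = 9.362
Σ x·lx·mx = 22.606; T = 22.606/9.362 = 2.41465…
r ≈ ln(R0)/T = ln(9.362)/2.41465… = 0.926285… → 0.9263

0.9263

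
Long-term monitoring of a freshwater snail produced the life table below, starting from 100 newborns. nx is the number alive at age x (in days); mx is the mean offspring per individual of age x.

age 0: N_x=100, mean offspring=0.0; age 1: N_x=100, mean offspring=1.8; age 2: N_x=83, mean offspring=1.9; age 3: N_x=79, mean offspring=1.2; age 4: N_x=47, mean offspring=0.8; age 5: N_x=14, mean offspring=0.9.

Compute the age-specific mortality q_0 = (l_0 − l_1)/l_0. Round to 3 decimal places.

lx = nx/n0 = nx/100: 1, 1, 0.83, 0.79, 0.47, 0.14
q_0 = (l_0 − l_1) / l_0 = (1 − 1) / 1
     = 0 / 1 = 0 → 0.000

0.000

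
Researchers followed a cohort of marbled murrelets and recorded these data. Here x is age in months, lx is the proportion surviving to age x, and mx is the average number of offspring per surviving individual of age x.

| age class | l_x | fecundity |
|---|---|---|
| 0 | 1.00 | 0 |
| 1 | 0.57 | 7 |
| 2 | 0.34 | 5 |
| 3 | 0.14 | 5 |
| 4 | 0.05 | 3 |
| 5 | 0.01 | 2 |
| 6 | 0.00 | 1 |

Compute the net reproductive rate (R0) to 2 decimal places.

6.56

lx·mx by age: 0, 3.99, 1.7, 0.7, 0.15, 0.02, 0
R0 = Σ lx·mx = 6.56 → 6.56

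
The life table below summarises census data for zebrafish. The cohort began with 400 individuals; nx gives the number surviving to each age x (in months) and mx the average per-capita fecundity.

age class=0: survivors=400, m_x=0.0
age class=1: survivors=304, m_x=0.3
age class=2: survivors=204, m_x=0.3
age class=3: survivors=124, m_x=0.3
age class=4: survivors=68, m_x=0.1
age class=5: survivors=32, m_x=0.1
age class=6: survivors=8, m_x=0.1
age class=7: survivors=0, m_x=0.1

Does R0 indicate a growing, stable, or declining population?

lx = nx/n0 = nx/400: 1, 0.76, 0.51, 0.31, 0.17, 0.08, 0.02, 0
R0 = Σ lx·mx = 0 + 0.228 + 0.153 + 0.093 + 0.017 + 0.008 + 0.002 + 0 = 0.501
R0 < 1, so the population is declining.

declining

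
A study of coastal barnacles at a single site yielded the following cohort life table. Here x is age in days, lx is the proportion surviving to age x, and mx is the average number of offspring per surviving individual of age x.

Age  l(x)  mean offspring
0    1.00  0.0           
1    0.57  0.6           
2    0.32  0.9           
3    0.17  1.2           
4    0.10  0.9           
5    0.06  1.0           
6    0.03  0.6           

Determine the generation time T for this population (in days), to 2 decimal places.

2.29

lx·mx: 0, 0.342, 0.288, 0.204, 0.09, 0.06, 0.018 → R0 = 1.002
x·lx·mx: 0, 0.342, 0.576, 0.612, 0.36, 0.3, 0.108 → Σ = 2.298
T = 2.298 / 1.002 = 2.293413… → 2.29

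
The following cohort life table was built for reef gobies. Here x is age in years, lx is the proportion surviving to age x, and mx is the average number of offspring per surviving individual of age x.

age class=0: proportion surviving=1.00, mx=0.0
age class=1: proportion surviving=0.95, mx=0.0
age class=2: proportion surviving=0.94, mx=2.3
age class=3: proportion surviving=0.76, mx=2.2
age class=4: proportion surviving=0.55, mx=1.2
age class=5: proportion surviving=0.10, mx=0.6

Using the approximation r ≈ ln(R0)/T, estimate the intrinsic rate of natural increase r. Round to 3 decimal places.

R0 = Σ lx·mx = 0 + 0 + 2.162 + 1.672 + 0.66 + 0.06 = 4.554
Σ x·lx·mx = 12.28; T = 12.28/4.554 = 2.69653…
r ≈ ln(R0)/T = ln(4.554)/2.69653… = 0.56221… → 0.562

0.562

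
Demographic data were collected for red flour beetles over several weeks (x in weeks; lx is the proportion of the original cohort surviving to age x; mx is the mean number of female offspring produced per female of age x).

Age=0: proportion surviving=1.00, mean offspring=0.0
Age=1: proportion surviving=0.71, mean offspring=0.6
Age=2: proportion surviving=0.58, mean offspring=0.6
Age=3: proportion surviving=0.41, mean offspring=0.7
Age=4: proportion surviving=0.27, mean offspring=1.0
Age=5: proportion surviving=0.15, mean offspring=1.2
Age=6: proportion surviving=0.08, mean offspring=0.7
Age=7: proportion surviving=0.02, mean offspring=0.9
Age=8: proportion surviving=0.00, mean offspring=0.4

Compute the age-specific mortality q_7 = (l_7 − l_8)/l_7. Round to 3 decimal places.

1.000

q_7 = (l_7 − l_8) / l_7 = (0.02 − 0) / 0.02
     = 0.02 / 0.02 = 1 → 1.000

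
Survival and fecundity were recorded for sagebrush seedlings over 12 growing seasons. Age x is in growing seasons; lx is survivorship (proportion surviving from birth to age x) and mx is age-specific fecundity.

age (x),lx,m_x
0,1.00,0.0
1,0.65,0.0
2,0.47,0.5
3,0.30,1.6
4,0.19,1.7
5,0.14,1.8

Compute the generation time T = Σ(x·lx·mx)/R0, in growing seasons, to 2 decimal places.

lx·mx: 0, 0, 0.235, 0.48, 0.323, 0.252 → R0 = 1.29
x·lx·mx: 0, 0, 0.47, 1.44, 1.292, 1.26 → Σ = 4.462
T = 4.462 / 1.29 = 3.458915… → 3.46

3.46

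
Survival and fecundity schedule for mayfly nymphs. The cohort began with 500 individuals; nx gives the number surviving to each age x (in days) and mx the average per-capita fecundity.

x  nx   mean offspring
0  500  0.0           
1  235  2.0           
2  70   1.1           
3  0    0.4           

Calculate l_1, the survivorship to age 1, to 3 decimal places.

l_1 = n_1/n_0 = 235/500 = 0.47 → 0.470

0.470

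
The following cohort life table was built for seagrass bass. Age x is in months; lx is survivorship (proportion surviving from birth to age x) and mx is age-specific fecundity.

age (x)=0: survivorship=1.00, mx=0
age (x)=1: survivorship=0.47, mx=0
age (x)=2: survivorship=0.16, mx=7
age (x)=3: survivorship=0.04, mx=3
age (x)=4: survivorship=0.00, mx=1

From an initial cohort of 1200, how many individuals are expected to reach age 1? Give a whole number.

Expected survivors = N0 · l_1 = 1200 × 0.47 = 564 → 564

564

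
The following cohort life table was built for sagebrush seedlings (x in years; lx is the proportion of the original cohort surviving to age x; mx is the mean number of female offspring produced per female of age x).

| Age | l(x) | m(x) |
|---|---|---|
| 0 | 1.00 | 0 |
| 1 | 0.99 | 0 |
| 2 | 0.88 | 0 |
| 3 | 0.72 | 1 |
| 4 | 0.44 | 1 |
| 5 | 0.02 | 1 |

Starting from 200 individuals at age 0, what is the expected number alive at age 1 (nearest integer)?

198

Expected survivors = N0 · l_1 = 200 × 0.99 = 198 → 198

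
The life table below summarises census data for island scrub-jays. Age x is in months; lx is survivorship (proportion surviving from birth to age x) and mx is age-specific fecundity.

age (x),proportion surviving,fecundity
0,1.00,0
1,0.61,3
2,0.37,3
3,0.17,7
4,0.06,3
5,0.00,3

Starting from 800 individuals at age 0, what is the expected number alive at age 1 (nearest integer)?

Expected survivors = N0 · l_1 = 800 × 0.61 = 488 → 488

488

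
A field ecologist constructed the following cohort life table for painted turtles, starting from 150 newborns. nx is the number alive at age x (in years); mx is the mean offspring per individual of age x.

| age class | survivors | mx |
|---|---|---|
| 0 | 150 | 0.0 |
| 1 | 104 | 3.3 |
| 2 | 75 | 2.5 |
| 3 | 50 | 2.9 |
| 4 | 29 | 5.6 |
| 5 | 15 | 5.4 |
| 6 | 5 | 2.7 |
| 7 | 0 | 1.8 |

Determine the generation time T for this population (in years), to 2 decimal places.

lx = nx/n0 = nx/150: 1, 0.69333…, 0.5, 0.33333…, 0.19333…, 0.1, 0.03333…, 0
lx·mx: 0, 2.288…, 1.25, 0.966667…, 1.082667…, 0.54, 0.09…, 0 → R0 = 6.217333…
x·lx·mx: 0, 2.288…, 2.5, 2.9…, 4.330667…, 2.7, 0.54…, 0 → Σ = 15.258667…
T = 15.258667… / 6.217333… = 2.454214… → 2.45

2.45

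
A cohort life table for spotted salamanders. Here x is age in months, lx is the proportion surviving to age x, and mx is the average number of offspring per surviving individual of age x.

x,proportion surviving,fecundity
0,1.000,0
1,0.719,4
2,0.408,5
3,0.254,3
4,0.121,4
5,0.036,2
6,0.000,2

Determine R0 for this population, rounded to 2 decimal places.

lx·mx by age: 0, 2.876, 2.04, 0.762, 0.484, 0.072, 0
R0 = Σ lx·mx = 6.234 → 6.23

6.23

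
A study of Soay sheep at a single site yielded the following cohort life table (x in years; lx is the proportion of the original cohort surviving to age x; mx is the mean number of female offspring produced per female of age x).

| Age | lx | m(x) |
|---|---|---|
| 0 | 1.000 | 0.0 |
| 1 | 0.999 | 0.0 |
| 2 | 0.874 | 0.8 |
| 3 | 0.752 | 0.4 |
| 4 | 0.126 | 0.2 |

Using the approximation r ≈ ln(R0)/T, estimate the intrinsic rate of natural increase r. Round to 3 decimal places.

R0 = Σ lx·mx = 0 + 0 + 0.6992 + 0.3008 + 0.0252 = 1.0252
Σ x·lx·mx = 2.4016; T = 2.4016/1.0252 = 2.34257…
r ≈ ln(R0)/T = ln(1.0252)/2.34257… = 0.01062… → 0.011

0.011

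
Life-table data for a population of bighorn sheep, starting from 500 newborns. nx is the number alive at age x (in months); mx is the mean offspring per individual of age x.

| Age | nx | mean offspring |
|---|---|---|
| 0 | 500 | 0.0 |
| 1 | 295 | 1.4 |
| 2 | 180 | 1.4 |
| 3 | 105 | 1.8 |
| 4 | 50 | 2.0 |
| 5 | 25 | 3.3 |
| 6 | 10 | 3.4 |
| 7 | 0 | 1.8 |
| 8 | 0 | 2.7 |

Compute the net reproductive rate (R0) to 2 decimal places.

lx = nx/n0 = nx/500: 1, 0.59, 0.36, 0.21, 0.1, 0.05, 0.02, 0, 0
lx·mx by age: 0, 0.826, 0.504, 0.378, 0.2, 0.165, 0.068, 0, 0
R0 = Σ lx·mx = 2.141 → 2.14

2.14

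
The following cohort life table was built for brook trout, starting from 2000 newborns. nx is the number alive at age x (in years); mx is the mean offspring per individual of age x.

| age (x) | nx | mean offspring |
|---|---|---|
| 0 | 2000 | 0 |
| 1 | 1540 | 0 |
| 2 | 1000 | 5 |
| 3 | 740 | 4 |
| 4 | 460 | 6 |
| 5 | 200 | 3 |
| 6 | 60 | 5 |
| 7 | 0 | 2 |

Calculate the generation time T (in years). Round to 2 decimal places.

lx = nx/n0 = nx/2000: 1, 0.77, 0.5, 0.37, 0.23, 0.1, 0.03, 0
lx·mx: 0, 0, 2.5, 1.48, 1.38, 0.3, 0.15, 0 → R0 = 5.81
x·lx·mx: 0, 0, 5, 4.44, 5.52, 1.5, 0.9, 0 → Σ = 17.36
T = 17.36 / 5.81 = 2.987952… → 2.99

2.99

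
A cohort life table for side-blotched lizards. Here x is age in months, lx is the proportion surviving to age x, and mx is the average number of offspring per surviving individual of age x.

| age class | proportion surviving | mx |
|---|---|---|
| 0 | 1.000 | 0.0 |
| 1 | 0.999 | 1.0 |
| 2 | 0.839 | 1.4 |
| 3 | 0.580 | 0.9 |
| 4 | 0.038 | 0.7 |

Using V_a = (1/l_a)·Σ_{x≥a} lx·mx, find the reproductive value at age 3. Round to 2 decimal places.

0.95

lx·mx for x ≥ 3: 0.522, 0.0266 → sum = 0.5486
V_3 = 0.5486 / l_3 = 0.5486 / 0.58 = 0.945862… → 0.95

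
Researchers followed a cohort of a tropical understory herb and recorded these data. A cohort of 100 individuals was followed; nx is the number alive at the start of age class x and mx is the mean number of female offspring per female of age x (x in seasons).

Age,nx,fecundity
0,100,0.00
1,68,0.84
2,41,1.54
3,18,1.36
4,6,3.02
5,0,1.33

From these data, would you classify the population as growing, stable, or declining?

lx = nx/n0 = nx/100: 1, 0.68, 0.41, 0.18, 0.06, 0
R0 = Σ lx·mx = 0 + 0.5712 + 0.6314 + 0.2448 + 0.1812 + 0 = 1.6286
R0 > 1, so the population is growing.

growing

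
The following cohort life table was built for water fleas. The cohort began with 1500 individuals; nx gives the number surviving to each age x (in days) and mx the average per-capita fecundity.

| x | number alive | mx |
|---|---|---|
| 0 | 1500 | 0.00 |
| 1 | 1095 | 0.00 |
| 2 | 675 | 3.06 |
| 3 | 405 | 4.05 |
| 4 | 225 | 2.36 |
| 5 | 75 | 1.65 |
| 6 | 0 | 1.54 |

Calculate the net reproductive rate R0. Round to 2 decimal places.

2.91

lx = nx/n0 = nx/1500: 1, 0.73, 0.45, 0.27, 0.15, 0.05, 0
lx·mx by age: 0, 0, 1.377, 1.0935, 0.354, 0.0825, 0
R0 = Σ lx·mx = 2.907 → 2.91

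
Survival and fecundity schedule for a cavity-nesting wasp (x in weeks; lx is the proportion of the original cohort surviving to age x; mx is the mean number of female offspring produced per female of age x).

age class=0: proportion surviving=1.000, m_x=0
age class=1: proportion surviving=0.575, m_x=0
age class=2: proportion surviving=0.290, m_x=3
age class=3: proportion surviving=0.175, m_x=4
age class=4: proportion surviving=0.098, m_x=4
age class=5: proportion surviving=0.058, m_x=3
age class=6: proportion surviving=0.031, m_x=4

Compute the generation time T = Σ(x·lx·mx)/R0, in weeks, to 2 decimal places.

3.11

lx·mx: 0, 0, 0.87, 0.7, 0.392, 0.174, 0.124 → R0 = 2.26
x·lx·mx: 0, 0, 1.74, 2.1, 1.568, 0.87, 0.744 → Σ = 7.022
T = 7.022 / 2.26 = 3.10708… → 3.11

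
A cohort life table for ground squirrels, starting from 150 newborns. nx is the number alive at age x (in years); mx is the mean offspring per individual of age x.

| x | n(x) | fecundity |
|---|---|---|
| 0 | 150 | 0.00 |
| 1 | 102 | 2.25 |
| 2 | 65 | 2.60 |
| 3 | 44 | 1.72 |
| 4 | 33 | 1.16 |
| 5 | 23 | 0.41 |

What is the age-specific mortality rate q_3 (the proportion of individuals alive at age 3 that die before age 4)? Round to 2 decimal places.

0.25

lx = nx/n0 = nx/150: 1, 0.68, 0.43333…, 0.29333…, 0.22, 0.15333…
q_3 = (l_3 − l_4) / l_3 = (0.293333… − 0.22) / 0.293333…
     = 0.073333… / 0.293333… = 0.25… → 0.25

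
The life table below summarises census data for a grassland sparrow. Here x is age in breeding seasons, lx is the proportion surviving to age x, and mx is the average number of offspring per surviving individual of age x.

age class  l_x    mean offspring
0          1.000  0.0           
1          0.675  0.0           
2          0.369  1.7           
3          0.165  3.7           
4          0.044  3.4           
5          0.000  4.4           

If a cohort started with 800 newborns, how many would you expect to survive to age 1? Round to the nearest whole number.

Expected survivors = N0 · l_1 = 800 × 0.675 = 540 → 540

540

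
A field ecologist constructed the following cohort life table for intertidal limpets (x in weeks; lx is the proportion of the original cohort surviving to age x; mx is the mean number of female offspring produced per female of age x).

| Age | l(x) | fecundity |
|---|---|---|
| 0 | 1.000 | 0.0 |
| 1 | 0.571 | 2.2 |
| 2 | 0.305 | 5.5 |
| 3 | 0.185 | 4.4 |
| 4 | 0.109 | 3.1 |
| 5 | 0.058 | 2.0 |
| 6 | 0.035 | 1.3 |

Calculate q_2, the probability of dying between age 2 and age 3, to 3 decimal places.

0.393

q_2 = (l_2 − l_3) / l_2 = (0.305 − 0.185) / 0.305
     = 0.12 / 0.305 = 0.393443… → 0.393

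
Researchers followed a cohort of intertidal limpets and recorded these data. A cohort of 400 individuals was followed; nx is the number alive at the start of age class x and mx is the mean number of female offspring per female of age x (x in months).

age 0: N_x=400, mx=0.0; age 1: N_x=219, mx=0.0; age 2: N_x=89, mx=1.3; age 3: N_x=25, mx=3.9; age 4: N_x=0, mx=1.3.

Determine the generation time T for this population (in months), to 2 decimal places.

lx = nx/n0 = nx/400: 1, 0.5475, 0.2225, 0.0625, 0
lx·mx: 0, 0, 0.28925, 0.24375, 0 → R0 = 0.533
x·lx·mx: 0, 0, 0.5785, 0.73125, 0 → Σ = 1.30975
T = 1.30975 / 0.533 = 2.457317… → 2.46

2.46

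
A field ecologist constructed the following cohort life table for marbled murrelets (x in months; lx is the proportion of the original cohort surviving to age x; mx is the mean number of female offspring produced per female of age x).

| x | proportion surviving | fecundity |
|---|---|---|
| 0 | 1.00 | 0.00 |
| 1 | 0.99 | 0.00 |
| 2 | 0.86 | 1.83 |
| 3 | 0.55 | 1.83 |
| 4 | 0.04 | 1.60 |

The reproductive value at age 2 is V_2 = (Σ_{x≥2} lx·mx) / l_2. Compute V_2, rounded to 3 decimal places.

lx·mx for x ≥ 2: 1.5738, 1.0065, 0.064 → sum = 2.6443
V_2 = 2.6443 / l_2 = 2.6443 / 0.86 = 3.074767… → 3.075

3.075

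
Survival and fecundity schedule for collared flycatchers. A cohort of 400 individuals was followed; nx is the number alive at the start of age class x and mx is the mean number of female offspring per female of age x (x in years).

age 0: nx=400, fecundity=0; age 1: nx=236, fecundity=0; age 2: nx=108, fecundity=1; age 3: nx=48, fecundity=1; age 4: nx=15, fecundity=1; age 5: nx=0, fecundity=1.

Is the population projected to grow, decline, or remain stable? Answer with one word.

lx = nx/n0 = nx/400: 1, 0.59, 0.27, 0.12, 0.0375, 0
R0 = Σ lx·mx = 0 + 0 + 0.27 + 0.12 + 0.0375 + 0 = 0.4275
R0 < 1, so the population is declining.

declining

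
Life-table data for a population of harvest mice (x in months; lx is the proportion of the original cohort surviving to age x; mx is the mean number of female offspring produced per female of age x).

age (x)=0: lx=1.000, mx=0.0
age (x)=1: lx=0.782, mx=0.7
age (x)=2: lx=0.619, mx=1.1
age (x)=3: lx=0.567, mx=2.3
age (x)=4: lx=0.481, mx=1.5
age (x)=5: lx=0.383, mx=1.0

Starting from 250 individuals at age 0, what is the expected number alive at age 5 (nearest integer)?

Expected survivors = N0 · l_5 = 250 × 0.383 = 95.75 → 96

96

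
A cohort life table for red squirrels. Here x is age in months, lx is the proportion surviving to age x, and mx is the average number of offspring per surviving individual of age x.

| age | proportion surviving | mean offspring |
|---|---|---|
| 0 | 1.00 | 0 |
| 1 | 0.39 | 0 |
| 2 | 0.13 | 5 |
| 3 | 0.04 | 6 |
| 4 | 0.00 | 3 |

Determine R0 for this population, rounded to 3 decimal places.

0.890

lx·mx by age: 0, 0, 0.65, 0.24, 0
R0 = Σ lx·mx = 0.89 → 0.890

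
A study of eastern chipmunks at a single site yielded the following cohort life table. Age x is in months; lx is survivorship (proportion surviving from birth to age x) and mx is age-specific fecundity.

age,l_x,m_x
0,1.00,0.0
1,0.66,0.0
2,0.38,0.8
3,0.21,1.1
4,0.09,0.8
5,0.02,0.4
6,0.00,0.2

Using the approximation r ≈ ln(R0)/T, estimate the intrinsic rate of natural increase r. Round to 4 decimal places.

R0 = Σ lx·mx = 0 + 0 + 0.304 + 0.231 + 0.072 + 0.008 + 0 = 0.615
Σ x·lx·mx = 1.629; T = 1.629/0.615 = 2.64878…
r ≈ ln(R0)/T = ln(0.615)/2.64878… = -0.183531… → -0.1835

-0.1835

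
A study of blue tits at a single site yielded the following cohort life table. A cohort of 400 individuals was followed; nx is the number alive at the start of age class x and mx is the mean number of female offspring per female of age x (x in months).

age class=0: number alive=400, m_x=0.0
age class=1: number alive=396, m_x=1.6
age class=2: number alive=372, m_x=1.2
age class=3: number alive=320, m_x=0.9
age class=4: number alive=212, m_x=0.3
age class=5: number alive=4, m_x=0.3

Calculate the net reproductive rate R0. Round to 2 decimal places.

3.58

lx = nx/n0 = nx/400: 1, 0.99, 0.93, 0.8, 0.53, 0.01
lx·mx by age: 0, 1.584, 1.116, 0.72, 0.159, 0.003
R0 = Σ lx·mx = 3.582 → 3.58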